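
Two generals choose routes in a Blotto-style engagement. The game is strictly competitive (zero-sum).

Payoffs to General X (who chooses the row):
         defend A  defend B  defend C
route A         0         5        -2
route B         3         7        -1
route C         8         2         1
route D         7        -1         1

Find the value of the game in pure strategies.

Row minima: -2, -1, 1, -1 → General X's maximin is 1.
Column maxima: 8, 7, 1 → General Y's minimax is 1.
They coincide at (route C, defend C), so the value is 1.

1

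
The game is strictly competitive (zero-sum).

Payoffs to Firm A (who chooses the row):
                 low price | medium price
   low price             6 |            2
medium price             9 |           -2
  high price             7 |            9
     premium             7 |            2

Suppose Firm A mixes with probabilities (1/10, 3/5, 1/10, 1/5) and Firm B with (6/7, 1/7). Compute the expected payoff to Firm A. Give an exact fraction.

Against (6/7, 1/7), each row's expected payoff is low price: 38/7; medium price: 52/7; high price: 51/7; premium: 44/7.
Taking the (1/10, 3/5, 1/10, 1/5)-weighted average: (1/10)·(38/7) + (3/5)·(52/7) + (1/10)·(51/7) + (1/5)·(44/7) = 489/70.

489/70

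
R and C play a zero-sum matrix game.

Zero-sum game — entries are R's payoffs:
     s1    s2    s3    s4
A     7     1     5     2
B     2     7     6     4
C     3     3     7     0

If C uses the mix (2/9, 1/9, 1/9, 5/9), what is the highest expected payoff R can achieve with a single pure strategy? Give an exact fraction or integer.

37/9

A: (7)·(2/9) + (1)·(1/9) + (5)·(1/9) + (2)·(5/9) = 10/3.
B: (2)·(2/9) + (7)·(1/9) + (6)·(1/9) + (4)·(5/9) = 37/9.
C: (3)·(2/9) + (3)·(1/9) + (7)·(1/9) + (0)·(5/9) = 16/9.
The best pure response is B with expected payoff 37/9.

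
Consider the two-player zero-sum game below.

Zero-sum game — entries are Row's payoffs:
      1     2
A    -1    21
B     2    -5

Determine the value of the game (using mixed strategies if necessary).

Row minima are -1 and -5, so Row's maximin is -1; column maxima are 2 and 21, so Column's minimax is 2. These differ, so the equilibrium is in mixed strategies.
Let Row play A with probability p. Column is indifferent when −p + 2(1−p) = 21p − 5(1−p), giving p = 7/29.
Let Column play 1 with probability q. Row is indifferent when −q + 21(1−q) = 2q − 5(1−q), giving q = 26/29.
The value is -1·(26/29) + (21)·(3/29) = 37/29.

37/29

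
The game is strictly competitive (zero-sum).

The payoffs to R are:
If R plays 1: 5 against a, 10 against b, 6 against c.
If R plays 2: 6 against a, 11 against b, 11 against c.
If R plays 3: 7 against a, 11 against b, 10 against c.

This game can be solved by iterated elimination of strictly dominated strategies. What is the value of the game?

Row 1 is strictly dominated by row 2 (6>5, 11>10, 11>6); eliminate 1.
Column c is strictly dominated by a for C (6<11, 7<10); eliminate c.
Column b is strictly dominated by a for C (6<11, 7<11); eliminate b.
Row 2 is strictly dominated by row 3 (7>6); eliminate 2.
Only (3, a) remains, with payoff 7.

7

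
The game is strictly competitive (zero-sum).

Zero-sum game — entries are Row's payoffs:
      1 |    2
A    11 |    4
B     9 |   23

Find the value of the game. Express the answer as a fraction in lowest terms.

Row minima are 4 and 9, so Row's maximin is 9; column maxima are 11 and 23, so Column's minimax is 11. These differ, so the equilibrium is in mixed strategies.
Let Row play A with probability p. Column is indifferent when 11p + 9(1−p) = 4p + 23(1−p), giving p = 2/3.
Let Column play 1 with probability q. Row is indifferent when 11q + 4(1−q) = 9q + 23(1−q), giving q = 19/21.
The value is 11·(19/21) + (4)·(2/21) = 31/3.

31/3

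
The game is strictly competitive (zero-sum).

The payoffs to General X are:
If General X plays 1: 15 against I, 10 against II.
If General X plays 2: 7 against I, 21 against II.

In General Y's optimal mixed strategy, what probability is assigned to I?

Row minima are 10 and 7, so General X's maximin is 10; column maxima are 15 and 21, so General Y's minimax is 15. These differ, so the equilibrium is in mixed strategies.
Let General Y play I with probability q. General X is indifferent when 15q + 10(1−q) = 7q + 21(1−q), giving q = 11/19.

11/19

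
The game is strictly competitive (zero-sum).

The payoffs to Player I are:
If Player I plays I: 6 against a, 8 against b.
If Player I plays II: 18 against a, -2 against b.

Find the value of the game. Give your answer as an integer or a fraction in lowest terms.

Row minima are 6 and -2, so Player I's maximin is 6; column maxima are 18 and 8, so Player II's minimax is 8. These differ, so the equilibrium is in mixed strategies.
Let Player I play I with probability p. Player II is indifferent when 6p + 18(1−p) = 8p − 2(1−p), giving p = 10/11.
Let Player II play a with probability q. Player I is indifferent when 6q + 8(1−q) = 18q − 2(1−q), giving q = 5/11.
The value is 6·(5/11) + (8)·(6/11) = 78/11.

78/11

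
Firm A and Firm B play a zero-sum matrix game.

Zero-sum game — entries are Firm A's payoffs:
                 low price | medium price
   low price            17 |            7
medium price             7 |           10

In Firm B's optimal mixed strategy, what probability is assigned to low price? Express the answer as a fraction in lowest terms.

3/13

Row minima are 7 and 7, so Firm A's maximin is 7; column maxima are 17 and 10, so Firm B's minimax is 10. These differ, so the equilibrium is in mixed strategies.
Let Firm B play low price with probability q. Firm A is indifferent when 17q + 7(1−q) = 7q + 10(1−q), giving q = 3/13.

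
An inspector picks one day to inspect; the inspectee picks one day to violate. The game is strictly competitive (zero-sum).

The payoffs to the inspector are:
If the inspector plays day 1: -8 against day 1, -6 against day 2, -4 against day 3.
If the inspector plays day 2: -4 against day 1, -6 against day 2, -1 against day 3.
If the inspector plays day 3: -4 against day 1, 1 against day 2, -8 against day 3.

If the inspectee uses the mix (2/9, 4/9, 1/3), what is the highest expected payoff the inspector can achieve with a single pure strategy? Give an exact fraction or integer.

-28/9

day 1: (-8)·(2/9) + (-6)·(4/9) + (-4)·(1/3) = -52/9.
day 2: (-4)·(2/9) + (-6)·(4/9) + (-1)·(1/3) = -35/9.
day 3: (-4)·(2/9) + (1)·(4/9) + (-8)·(1/3) = -28/9.
The best pure response is day 3 with expected payoff -28/9.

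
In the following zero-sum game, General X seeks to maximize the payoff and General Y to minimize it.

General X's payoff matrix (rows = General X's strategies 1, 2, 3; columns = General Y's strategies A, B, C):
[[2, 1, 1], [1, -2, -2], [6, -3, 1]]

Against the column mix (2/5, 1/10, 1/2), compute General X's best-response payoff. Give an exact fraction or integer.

13/5

1: (2)·(2/5) + (1)·(1/10) + (1)·(1/2) = 7/5.
2: (1)·(2/5) + (-2)·(1/10) + (-2)·(1/2) = -4/5.
3: (6)·(2/5) + (-3)·(1/10) + (1)·(1/2) = 13/5.
The best pure response is 3 with expected payoff 13/5.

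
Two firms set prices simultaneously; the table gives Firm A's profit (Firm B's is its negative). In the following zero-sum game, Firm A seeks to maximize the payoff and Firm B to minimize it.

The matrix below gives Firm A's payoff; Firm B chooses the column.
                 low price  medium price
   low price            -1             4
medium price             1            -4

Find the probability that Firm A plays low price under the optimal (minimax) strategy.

1/2

Row minima are -1 and -4, so Firm A's maximin is -1; column maxima are 1 and 4, so Firm B's minimax is 1. These differ, so the equilibrium is in mixed strategies.
Let Firm A play low price with probability p. Firm B is indifferent when −p + (1−p) = 4p − 4(1−p), giving p = 1/2.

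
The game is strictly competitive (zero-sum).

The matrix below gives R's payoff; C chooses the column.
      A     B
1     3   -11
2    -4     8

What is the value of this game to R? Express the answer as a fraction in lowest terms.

Row minima are -11 and -4, so R's maximin is -4; column maxima are 3 and 8, so C's minimax is 3. These differ, so the equilibrium is in mixed strategies.
Let R play 1 with probability p. C is indifferent when 3p − 4(1−p) = −11p + 8(1−p), giving p = 6/13.
Let C play A with probability q. R is indifferent when 3q − 11(1−q) = −4q + 8(1−q), giving q = 19/26.
The value is 3·(19/26) + (-11)·(7/26) = -10/13.

-10/13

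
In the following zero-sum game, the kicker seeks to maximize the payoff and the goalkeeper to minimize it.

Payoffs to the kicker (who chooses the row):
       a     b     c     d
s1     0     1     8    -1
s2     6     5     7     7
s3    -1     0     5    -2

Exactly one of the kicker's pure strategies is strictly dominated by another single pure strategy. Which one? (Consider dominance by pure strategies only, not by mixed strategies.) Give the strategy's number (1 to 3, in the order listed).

3

Compare s3 with s1: 0 > -1, 1 > 0, 8 > 5, -1 > -2.
So s1 strictly dominates s3 for the kicker; s3 is strictly dominated.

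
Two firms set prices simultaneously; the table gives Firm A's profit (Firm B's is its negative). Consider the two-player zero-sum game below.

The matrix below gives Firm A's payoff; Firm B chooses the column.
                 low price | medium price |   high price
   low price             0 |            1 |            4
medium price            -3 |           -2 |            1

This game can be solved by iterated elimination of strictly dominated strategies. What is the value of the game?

0

Column medium price is strictly dominated by low price for Firm B (0<1, -3<-2); eliminate medium price.
Column high price is strictly dominated by low price for Firm B (0<4, -3<1); eliminate high price.
Row medium price is strictly dominated by row low price (0>-3); eliminate medium price.
Only (low price, low price) remains, with payoff 0.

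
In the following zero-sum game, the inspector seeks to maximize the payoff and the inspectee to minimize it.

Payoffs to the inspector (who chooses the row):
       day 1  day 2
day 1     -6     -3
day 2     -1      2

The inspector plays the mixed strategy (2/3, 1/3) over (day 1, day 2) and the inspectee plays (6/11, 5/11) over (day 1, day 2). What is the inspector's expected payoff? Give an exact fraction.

-98/33

Against (6/11, 5/11), each row's expected payoff is day 1: -51/11; day 2: 4/11.
Taking the (2/3, 1/3)-weighted average: (2/3)·(-51/11) + (1/3)·(4/11) = -98/33.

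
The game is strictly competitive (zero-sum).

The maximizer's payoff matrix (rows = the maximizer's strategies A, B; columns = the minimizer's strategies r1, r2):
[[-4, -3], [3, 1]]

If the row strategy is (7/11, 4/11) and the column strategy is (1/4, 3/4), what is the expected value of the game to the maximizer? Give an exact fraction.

Against (1/4, 3/4), each row's expected payoff is A: -13/4; B: 3/2.
Taking the (7/11, 4/11)-weighted average: (7/11)·(-13/4) + (4/11)·(3/2) = -67/44.

-67/44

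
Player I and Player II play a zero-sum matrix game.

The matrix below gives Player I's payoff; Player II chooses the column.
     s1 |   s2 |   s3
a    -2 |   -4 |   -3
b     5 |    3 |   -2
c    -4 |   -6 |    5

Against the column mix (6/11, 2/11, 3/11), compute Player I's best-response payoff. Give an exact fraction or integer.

30/11

a: (-2)·(6/11) + (-4)·(2/11) + (-3)·(3/11) = -29/11.
b: (5)·(6/11) + (3)·(2/11) + (-2)·(3/11) = 30/11.
c: (-4)·(6/11) + (-6)·(2/11) + (5)·(3/11) = -21/11.
The best pure response is b with expected payoff 30/11.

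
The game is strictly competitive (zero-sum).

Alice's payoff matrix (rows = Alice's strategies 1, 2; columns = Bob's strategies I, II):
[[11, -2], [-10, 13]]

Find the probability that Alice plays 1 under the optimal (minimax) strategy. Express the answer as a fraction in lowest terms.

23/36

Row minima are -2 and -10, so Alice's maximin is -2; column maxima are 11 and 13, so Bob's minimax is 11. These differ, so the equilibrium is in mixed strategies.
Let Alice play 1 with probability p. Bob is indifferent when 11p − 10(1−p) = −2p + 13(1−p), giving p = 23/36.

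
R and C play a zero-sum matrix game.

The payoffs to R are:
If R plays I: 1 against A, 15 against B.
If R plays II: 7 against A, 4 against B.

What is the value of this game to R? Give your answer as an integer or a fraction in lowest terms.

101/17

Row minima are 1 and 4, so R's maximin is 4; column maxima are 7 and 15, so C's minimax is 7. These differ, so the equilibrium is in mixed strategies.
Let R play I with probability p. C is indifferent when p + 7(1−p) = 15p + 4(1−p), giving p = 3/17.
Let C play A with probability q. R is indifferent when q + 15(1−q) = 7q + 4(1−q), giving q = 11/17.
The value is 1·(11/17) + (15)·(6/17) = 101/17.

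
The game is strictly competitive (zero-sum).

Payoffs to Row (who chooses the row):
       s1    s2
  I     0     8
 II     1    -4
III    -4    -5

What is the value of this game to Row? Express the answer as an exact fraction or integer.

Row III is strictly dominated by row II, so Row never plays it.
The remaining 2×2 game on (I, II) × (s1, s2) has no saddle point. Let Row play I with probability p; indifference gives (1−p) = 8p − 4(1−p), so p = 5/13.
Similarly Column's optimal q on s1 is 12/13, and the value is 0·(12/13) + (8)·(1/13) = 8/13.

8/13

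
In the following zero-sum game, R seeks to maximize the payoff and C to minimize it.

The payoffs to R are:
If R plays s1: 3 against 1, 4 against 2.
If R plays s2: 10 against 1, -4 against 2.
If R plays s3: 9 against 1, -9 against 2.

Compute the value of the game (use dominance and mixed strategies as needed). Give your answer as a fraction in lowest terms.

Row s3 is strictly dominated by row s2, so R never plays it.
The remaining 2×2 game on (s1, s2) × (1, 2) has no saddle point. Let R play s1 with probability p; indifference gives 3p + 10(1−p) = 4p − 4(1−p), so p = 14/15.
Similarly C's optimal q on 1 is 8/15, and the value is 3·(8/15) + (4)·(7/15) = 52/15.

52/15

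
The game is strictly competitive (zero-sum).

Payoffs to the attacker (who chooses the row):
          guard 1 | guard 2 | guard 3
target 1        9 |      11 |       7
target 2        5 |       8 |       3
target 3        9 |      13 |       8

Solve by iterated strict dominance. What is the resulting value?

8

Row target 2 is strictly dominated by row target 1 (9>5, 11>8, 7>3); eliminate target 2.
Column guard 2 is strictly dominated by guard 1 for the defender (9<11, 9<13); eliminate guard 2.
Column guard 1 is strictly dominated by guard 3 for the defender (7<9, 8<9); eliminate guard 1.
Row target 1 is strictly dominated by row target 3 (8>7); eliminate target 1.
Only (target 3, guard 3) remains, with payoff 8.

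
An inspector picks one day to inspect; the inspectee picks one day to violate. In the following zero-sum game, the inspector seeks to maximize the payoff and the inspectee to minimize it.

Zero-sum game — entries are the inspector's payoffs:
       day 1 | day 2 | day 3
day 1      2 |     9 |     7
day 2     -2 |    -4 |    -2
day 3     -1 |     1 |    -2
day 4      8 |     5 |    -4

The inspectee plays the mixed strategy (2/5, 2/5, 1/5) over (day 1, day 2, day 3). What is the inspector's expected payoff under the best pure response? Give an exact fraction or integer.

day 1: (2)·(2/5) + (9)·(2/5) + (7)·(1/5) = 29/5.
day 2: (-2)·(2/5) + (-4)·(2/5) + (-2)·(1/5) = -14/5.
day 3: (-1)·(2/5) + (1)·(2/5) + (-2)·(1/5) = -2/5.
day 4: (8)·(2/5) + (5)·(2/5) + (-4)·(1/5) = 22/5.
The best pure response is day 1 with expected payoff 29/5.

29/5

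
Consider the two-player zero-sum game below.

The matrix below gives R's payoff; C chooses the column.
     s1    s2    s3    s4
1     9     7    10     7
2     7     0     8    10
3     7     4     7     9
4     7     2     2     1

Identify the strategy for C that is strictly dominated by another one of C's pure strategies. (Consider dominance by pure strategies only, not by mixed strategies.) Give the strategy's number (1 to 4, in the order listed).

C prefers columns that give R less. Compare s1 with s2: 7 < 9, 0 < 7, 4 < 7, 2 < 7.
So s2 strictly dominates s1 for C; s1 is strictly dominated.

1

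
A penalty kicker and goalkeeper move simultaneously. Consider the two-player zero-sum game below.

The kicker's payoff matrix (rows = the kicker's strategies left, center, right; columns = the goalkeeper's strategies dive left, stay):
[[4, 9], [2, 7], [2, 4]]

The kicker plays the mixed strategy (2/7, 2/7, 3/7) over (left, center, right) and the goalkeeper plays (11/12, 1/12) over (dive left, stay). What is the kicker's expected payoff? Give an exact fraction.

121/42

Against (11/12, 1/12), each row's expected payoff is left: 53/12; center: 29/12; right: 13/6.
Taking the (2/7, 2/7, 3/7)-weighted average: (2/7)·(53/12) + (2/7)·(29/12) + (3/7)·(13/6) = 121/42.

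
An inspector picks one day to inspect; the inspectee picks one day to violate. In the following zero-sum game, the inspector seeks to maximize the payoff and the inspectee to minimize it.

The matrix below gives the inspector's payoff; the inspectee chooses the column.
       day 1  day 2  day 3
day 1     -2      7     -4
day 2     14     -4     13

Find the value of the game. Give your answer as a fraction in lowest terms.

75/28

Column day 1 is strictly dominated by day 3 for the inspectee (it gives the inspector more in every row).
The remaining 2×2 game on (day 1, day 2) × (day 2, day 3) has no saddle point. Let the inspector play day 1 with probability p; indifference gives 7p − 4(1−p) = −4p + 13(1−p), so p = 17/28.
Similarly the inspectee's optimal q on day 2 is 17/28, and the value is 7·(17/28) + (-4)·(11/28) = 75/28.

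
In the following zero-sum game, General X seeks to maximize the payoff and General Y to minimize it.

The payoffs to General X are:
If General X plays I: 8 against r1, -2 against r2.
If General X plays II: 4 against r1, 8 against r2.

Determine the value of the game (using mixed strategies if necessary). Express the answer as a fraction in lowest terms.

36/7

Row minima are -2 and 4, so General X's maximin is 4; column maxima are 8 and 8, so General Y's minimax is 8. These differ, so the equilibrium is in mixed strategies.
Let General X play I with probability p. General Y is indifferent when 8p + 4(1−p) = −2p + 8(1−p), giving p = 2/7.
Let General Y play r1 with probability q. General X is indifferent when 8q − 2(1−q) = 4q + 8(1−q), giving q = 5/7.
The value is 8·(5/7) + (-2)·(2/7) = 36/7.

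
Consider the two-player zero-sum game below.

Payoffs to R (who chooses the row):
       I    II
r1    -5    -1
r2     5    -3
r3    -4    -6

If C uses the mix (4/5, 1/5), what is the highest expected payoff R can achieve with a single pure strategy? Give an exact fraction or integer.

r1: (-5)·(4/5) + (-1)·(1/5) = -21/5.
r2: (5)·(4/5) + (-3)·(1/5) = 17/5.
r3: (-4)·(4/5) + (-6)·(1/5) = -22/5.
The best pure response is r2 with expected payoff 17/5.

17/5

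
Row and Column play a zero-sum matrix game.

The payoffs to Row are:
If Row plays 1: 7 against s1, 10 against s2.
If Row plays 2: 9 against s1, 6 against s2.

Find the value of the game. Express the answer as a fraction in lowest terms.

8

Row minima are 7 and 6, so Row's maximin is 7; column maxima are 9 and 10, so Column's minimax is 9. These differ, so the equilibrium is in mixed strategies.
Let Row play 1 with probability p. Column is indifferent when 7p + 9(1−p) = 10p + 6(1−p), giving p = 1/2.
Let Column play s1 with probability q. Row is indifferent when 7q + 10(1−q) = 9q + 6(1−q), giving q = 2/3.
The value is 7·(2/3) + (10)·(1/3) = 8.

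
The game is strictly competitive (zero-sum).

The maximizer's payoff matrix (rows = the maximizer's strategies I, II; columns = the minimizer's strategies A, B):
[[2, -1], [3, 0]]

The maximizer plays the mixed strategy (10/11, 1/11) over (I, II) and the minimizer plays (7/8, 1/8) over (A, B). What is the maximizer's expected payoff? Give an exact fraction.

Against (7/8, 1/8), each row's expected payoff is I: 13/8; II: 21/8.
Taking the (10/11, 1/11)-weighted average: (10/11)·(13/8) + (1/11)·(21/8) = 151/88.

151/88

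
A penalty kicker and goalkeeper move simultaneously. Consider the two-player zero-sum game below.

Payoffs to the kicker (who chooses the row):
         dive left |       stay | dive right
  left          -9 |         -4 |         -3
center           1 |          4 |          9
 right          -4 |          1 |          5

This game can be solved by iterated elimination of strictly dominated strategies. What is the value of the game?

Row right is strictly dominated by row center (1>-4, 4>1, 9>5); eliminate right.
Row left is strictly dominated by row center (1>-9, 4>-4, 9>-3); eliminate left.
Column dive right is strictly dominated by dive left for the goalkeeper (1<9); eliminate dive right.
Column stay is strictly dominated by dive left for the goalkeeper (1<4); eliminate stay.
Only (center, dive left) remains, with payoff 1.

1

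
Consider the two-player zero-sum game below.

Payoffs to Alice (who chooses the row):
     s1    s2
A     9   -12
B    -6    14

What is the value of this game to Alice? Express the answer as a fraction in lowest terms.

Row minima are -12 and -6, so Alice's maximin is -6; column maxima are 9 and 14, so Bob's minimax is 9. These differ, so the equilibrium is in mixed strategies.
Let Alice play A with probability p. Bob is indifferent when 9p − 6(1−p) = −12p + 14(1−p), giving p = 20/41.
Let Bob play s1 with probability q. Alice is indifferent when 9q − 12(1−q) = −6q + 14(1−q), giving q = 26/41.
The value is 9·(26/41) + (-12)·(15/41) = 54/41.

54/41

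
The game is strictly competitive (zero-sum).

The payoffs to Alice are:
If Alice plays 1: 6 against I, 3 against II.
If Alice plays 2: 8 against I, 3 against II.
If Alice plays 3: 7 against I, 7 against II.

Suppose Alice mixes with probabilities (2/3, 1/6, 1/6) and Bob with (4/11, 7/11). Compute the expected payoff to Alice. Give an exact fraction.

Against (4/11, 7/11), each row's expected payoff is 1: 45/11; 2: 53/11; 3: 7.
Taking the (2/3, 1/6, 1/6)-weighted average: (2/3)·(45/11) + (1/6)·(53/11) + (1/6)·(7) = 155/33.

155/33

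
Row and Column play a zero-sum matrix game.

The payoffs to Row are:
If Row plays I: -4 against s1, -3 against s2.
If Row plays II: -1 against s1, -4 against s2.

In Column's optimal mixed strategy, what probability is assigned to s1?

1/4

Row minima are -4 and -4, so Row's maximin is -4; column maxima are -1 and -3, so Column's minimax is -3. These differ, so the equilibrium is in mixed strategies.
Let Column play s1 with probability q. Row is indifferent when −4q − 3(1−q) = −q − 4(1−q), giving q = 1/4.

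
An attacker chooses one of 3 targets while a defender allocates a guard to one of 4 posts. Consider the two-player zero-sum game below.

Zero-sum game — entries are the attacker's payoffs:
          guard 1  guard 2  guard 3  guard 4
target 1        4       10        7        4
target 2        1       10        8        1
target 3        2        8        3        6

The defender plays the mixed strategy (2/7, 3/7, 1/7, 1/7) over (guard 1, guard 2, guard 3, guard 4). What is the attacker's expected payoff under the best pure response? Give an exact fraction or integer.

target 1: (4)·(2/7) + (10)·(3/7) + (7)·(1/7) + (4)·(1/7) = 7.
target 2: (1)·(2/7) + (10)·(3/7) + (8)·(1/7) + (1)·(1/7) = 41/7.
target 3: (2)·(2/7) + (8)·(3/7) + (3)·(1/7) + (6)·(1/7) = 37/7.
The best pure response is target 1 with expected payoff 7.

7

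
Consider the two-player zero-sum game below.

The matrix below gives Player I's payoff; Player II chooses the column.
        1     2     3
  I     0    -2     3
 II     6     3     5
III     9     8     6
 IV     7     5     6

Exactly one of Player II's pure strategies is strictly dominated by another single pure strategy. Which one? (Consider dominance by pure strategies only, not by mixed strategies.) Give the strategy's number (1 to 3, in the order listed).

1

Player II prefers columns that give Player I less. Compare 1 with 2: -2 < 0, 3 < 6, 8 < 9, 5 < 7.
So 2 strictly dominates 1 for Player II; 1 is strictly dominated.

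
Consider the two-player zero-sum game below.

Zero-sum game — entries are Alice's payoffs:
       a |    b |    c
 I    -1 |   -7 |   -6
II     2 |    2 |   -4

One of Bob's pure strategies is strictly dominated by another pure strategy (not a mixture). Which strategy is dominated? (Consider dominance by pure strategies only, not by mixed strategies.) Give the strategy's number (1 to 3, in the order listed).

1

Bob prefers columns that give Alice less. Compare a with c: -6 < -1, -4 < 2.
So c strictly dominates a for Bob; a is strictly dominated.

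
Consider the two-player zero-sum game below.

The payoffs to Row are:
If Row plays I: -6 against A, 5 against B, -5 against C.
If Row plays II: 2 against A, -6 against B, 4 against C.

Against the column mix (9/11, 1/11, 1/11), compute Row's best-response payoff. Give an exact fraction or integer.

16/11

I: (-6)·(9/11) + (5)·(1/11) + (-5)·(1/11) = -54/11.
II: (2)·(9/11) + (-6)·(1/11) + (4)·(1/11) = 16/11.
The best pure response is II with expected payoff 16/11.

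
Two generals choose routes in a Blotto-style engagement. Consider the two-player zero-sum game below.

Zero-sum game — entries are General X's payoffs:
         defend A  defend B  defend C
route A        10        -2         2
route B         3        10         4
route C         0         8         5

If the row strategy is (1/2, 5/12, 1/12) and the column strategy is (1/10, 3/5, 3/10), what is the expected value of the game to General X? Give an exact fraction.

77/20

Against (1/10, 3/5, 3/10), each row's expected payoff is route A: 2/5; route B: 15/2; route C: 63/10.
Taking the (1/2, 5/12, 1/12)-weighted average: (1/2)·(2/5) + (5/12)·(15/2) + (1/12)·(63/10) = 77/20.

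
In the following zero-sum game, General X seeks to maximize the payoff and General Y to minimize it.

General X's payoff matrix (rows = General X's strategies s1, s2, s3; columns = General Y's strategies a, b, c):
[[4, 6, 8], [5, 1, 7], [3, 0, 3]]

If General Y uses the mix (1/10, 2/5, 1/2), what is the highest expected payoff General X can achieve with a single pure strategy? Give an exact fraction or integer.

34/5

s1: (4)·(1/10) + (6)·(2/5) + (8)·(1/2) = 34/5.
s2: (5)·(1/10) + (1)·(2/5) + (7)·(1/2) = 22/5.
s3: (3)·(1/10) + (0)·(2/5) + (3)·(1/2) = 9/5.
The best pure response is s1 with expected payoff 34/5.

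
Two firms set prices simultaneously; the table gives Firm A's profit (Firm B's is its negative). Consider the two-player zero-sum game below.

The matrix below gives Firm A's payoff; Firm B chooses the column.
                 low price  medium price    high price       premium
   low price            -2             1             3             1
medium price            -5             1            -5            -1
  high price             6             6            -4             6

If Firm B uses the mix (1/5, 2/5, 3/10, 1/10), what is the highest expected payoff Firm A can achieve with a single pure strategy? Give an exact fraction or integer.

3

low price: (-2)·(1/5) + (1)·(2/5) + (3)·(3/10) + (1)·(1/10) = 1.
medium price: (-5)·(1/5) + (1)·(2/5) + (-5)·(3/10) + (-1)·(1/10) = -11/5.
high price: (6)·(1/5) + (6)·(2/5) + (-4)·(3/10) + (6)·(1/10) = 3.
The best pure response is high price with expected payoff 3.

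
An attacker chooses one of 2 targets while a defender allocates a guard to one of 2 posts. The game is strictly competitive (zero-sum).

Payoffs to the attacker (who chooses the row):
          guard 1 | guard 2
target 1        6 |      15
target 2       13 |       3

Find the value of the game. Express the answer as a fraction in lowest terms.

177/19

Row minima are 6 and 3, so the attacker's maximin is 6; column maxima are 13 and 15, so the defender's minimax is 13. These differ, so the equilibrium is in mixed strategies.
Let the attacker play target 1 with probability p. The defender is indifferent when 6p + 13(1−p) = 15p + 3(1−p), giving p = 10/19.
Let the defender play guard 1 with probability q. The attacker is indifferent when 6q + 15(1−q) = 13q + 3(1−q), giving q = 12/19.
The value is 6·(12/19) + (15)·(7/19) = 177/19.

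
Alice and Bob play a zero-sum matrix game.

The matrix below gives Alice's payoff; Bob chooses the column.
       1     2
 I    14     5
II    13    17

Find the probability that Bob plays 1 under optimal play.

12/13

Row minima are 5 and 13, so Alice's maximin is 13; column maxima are 14 and 17, so Bob's minimax is 14. These differ, so the equilibrium is in mixed strategies.
Let Bob play 1 with probability q. Alice is indifferent when 14q + 5(1−q) = 13q + 17(1−q), giving q = 12/13.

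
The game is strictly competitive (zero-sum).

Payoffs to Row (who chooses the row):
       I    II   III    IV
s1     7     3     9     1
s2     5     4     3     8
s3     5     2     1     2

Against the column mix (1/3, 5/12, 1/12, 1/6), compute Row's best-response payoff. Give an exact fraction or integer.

s1: (7)·(1/3) + (3)·(5/12) + (9)·(1/12) + (1)·(1/6) = 9/2.
s2: (5)·(1/3) + (4)·(5/12) + (3)·(1/12) + (8)·(1/6) = 59/12.
s3: (5)·(1/3) + (2)·(5/12) + (1)·(1/12) + (2)·(1/6) = 35/12.
The best pure response is s2 with expected payoff 59/12.

59/12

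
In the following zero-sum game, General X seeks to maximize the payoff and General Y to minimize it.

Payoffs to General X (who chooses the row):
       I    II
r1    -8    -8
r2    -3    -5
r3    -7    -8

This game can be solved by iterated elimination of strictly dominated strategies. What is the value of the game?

-5

Row r1 is strictly dominated by row r2 (-3>-8, -5>-8); eliminate r1.
Column I is strictly dominated by II for General Y (-5<-3, -8<-7); eliminate I.
Row r3 is strictly dominated by row r2 (-5>-8); eliminate r3.
Only (r2, II) remains, with payoff -5.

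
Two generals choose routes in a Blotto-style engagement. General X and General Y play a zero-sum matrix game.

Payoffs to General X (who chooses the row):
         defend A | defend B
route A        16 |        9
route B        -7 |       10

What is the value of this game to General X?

Row minima are 9 and -7, so General X's maximin is 9; column maxima are 16 and 10, so General Y's minimax is 10. These differ, so the equilibrium is in mixed strategies.
Let General X play route A with probability p. General Y is indifferent when 16p − 7(1−p) = 9p + 10(1−p), giving p = 17/24.
Let General Y play defend A with probability q. General X is indifferent when 16q + 9(1−q) = −7q + 10(1−q), giving q = 1/24.
The value is 16·(1/24) + (9)·(23/24) = 223/24.

223/24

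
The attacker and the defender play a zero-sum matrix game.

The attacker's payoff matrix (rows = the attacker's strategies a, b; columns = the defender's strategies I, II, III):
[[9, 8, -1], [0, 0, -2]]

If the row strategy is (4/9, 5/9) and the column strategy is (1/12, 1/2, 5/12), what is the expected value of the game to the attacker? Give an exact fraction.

79/54

Against (1/12, 1/2, 5/12), each row's expected payoff is a: 13/3; b: -5/6.
Taking the (4/9, 5/9)-weighted average: (4/9)·(13/3) + (5/9)·(-5/6) = 79/54.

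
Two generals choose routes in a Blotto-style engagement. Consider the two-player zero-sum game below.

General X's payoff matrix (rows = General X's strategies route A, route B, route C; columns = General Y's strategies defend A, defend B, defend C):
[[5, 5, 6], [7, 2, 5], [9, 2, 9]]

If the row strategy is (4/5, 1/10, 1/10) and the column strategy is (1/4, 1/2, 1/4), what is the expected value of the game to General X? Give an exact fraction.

103/20

Against (1/4, 1/2, 1/4), each row's expected payoff is route A: 21/4; route B: 4; route C: 11/2.
Taking the (4/5, 1/10, 1/10)-weighted average: (4/5)·(21/4) + (1/10)·(4) + (1/10)·(11/2) = 103/20.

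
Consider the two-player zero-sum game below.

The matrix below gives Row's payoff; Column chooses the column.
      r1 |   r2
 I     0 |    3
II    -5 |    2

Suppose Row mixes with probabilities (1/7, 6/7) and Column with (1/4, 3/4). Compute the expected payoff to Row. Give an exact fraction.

15/28

Against (1/4, 3/4), each row's expected payoff is I: 9/4; II: 1/4.
Taking the (1/7, 6/7)-weighted average: (1/7)·(9/4) + (6/7)·(1/4) = 15/28.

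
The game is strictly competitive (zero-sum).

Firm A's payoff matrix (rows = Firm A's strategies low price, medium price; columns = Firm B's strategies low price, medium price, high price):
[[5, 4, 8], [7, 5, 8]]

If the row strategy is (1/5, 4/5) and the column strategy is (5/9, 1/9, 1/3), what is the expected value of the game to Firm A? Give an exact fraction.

103/15

Against (5/9, 1/9, 1/3), each row's expected payoff is low price: 53/9; medium price: 64/9.
Taking the (1/5, 4/5)-weighted average: (1/5)·(53/9) + (4/5)·(64/9) = 103/15.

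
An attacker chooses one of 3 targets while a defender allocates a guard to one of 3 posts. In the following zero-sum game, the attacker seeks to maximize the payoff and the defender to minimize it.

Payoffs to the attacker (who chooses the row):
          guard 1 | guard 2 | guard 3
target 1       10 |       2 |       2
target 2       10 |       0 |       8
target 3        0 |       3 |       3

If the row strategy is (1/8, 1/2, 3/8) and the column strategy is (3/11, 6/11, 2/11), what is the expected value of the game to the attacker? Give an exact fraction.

Against (3/11, 6/11, 2/11), each row's expected payoff is target 1: 46/11; target 2: 46/11; target 3: 24/11.
Taking the (1/8, 1/2, 3/8)-weighted average: (1/8)·(46/11) + (1/2)·(46/11) + (3/8)·(24/11) = 151/44.

151/44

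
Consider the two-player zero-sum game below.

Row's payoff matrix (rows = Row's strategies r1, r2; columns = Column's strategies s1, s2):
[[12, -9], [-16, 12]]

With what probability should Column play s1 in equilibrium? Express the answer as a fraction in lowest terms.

Row minima are -9 and -16, so Row's maximin is -9; column maxima are 12 and 12, so Column's minimax is 12. These differ, so the equilibrium is in mixed strategies.
Let Column play s1 with probability q. Row is indifferent when 12q − 9(1−q) = −16q + 12(1−q), giving q = 3/7.

3/7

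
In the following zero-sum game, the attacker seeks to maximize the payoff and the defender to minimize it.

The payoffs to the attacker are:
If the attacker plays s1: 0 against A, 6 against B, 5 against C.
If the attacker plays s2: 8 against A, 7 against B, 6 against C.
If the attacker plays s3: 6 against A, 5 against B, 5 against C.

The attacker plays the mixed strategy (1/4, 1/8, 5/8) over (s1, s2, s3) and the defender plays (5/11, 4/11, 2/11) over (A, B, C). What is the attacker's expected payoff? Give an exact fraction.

56/11

Against (5/11, 4/11, 2/11), each row's expected payoff is s1: 34/11; s2: 80/11; s3: 60/11.
Taking the (1/4, 1/8, 5/8)-weighted average: (1/4)·(34/11) + (1/8)·(80/11) + (5/8)·(60/11) = 56/11.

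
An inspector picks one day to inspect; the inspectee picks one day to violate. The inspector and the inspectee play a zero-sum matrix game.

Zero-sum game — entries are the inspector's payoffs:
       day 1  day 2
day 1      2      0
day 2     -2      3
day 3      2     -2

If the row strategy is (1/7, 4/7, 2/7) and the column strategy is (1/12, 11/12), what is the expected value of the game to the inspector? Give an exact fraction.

Against (1/12, 11/12), each row's expected payoff is day 1: 1/6; day 2: 31/12; day 3: -5/3.
Taking the (1/7, 4/7, 2/7)-weighted average: (1/7)·(1/6) + (4/7)·(31/12) + (2/7)·(-5/3) = 43/42.

43/42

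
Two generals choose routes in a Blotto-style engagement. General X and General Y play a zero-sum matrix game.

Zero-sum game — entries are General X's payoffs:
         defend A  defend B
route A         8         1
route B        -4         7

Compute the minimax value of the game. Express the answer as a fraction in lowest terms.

10/3

Row minima are 1 and -4, so General X's maximin is 1; column maxima are 8 and 7, so General Y's minimax is 7. These differ, so the equilibrium is in mixed strategies.
Let General X play route A with probability p. General Y is indifferent when 8p − 4(1−p) = p + 7(1−p), giving p = 11/18.
Let General Y play defend A with probability q. General X is indifferent when 8q + (1−q) = −4q + 7(1−q), giving q = 1/3.
The value is 8·(1/3) + (1)·(2/3) = 10/3.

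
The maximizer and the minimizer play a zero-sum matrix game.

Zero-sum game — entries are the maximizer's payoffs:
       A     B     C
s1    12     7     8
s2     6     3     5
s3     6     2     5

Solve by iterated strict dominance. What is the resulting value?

7

Column C is strictly dominated by B for the minimizer (7<8, 3<5, 2<5); eliminate C.
Row s2 is strictly dominated by row s1 (12>6, 7>3); eliminate s2.
Column A is strictly dominated by B for the minimizer (7<12, 2<6); eliminate A.
Row s3 is strictly dominated by row s1 (7>2); eliminate s3.
Only (s1, B) remains, with payoff 7.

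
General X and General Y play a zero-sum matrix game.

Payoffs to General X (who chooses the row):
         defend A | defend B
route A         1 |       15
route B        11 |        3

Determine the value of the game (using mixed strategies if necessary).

Row minima are 1 and 3, so General X's maximin is 3; column maxima are 11 and 15, so General Y's minimax is 11. These differ, so the equilibrium is in mixed strategies.
Let General X play route A with probability p. General Y is indifferent when p + 11(1−p) = 15p + 3(1−p), giving p = 4/11.
Let General Y play defend A with probability q. General X is indifferent when q + 15(1−q) = 11q + 3(1−q), giving q = 6/11.
The value is 1·(6/11) + (15)·(5/11) = 81/11.

81/11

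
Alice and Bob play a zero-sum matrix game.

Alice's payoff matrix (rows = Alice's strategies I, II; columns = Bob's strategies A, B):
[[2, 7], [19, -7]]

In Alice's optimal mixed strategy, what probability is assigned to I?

26/31

Row minima are 2 and -7, so Alice's maximin is 2; column maxima are 19 and 7, so Bob's minimax is 7. These differ, so the equilibrium is in mixed strategies.
Let Alice play I with probability p. Bob is indifferent when 2p + 19(1−p) = 7p − 7(1−p), giving p = 26/31.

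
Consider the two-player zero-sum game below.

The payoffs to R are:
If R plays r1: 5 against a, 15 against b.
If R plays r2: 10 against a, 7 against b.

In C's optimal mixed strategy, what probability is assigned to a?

Row minima are 5 and 7, so R's maximin is 7; column maxima are 10 and 15, so C's minimax is 10. These differ, so the equilibrium is in mixed strategies.
Let C play a with probability q. R is indifferent when 5q + 15(1−q) = 10q + 7(1−q), giving q = 8/13.

8/13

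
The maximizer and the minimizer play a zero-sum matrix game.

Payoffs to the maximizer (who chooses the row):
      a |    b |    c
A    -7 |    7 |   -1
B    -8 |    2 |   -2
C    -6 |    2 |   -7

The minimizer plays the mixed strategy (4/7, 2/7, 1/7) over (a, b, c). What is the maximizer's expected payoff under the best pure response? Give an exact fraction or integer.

-15/7

A: (-7)·(4/7) + (7)·(2/7) + (-1)·(1/7) = -15/7.
B: (-8)·(4/7) + (2)·(2/7) + (-2)·(1/7) = -30/7.
C: (-6)·(4/7) + (2)·(2/7) + (-7)·(1/7) = -27/7.
The best pure response is A with expected payoff -15/7.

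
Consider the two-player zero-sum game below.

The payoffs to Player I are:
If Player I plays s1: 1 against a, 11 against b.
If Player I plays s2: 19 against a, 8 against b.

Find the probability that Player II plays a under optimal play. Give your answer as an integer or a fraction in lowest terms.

1/7

Row minima are 1 and 8, so Player I's maximin is 8; column maxima are 19 and 11, so Player II's minimax is 11. These differ, so the equilibrium is in mixed strategies.
Let Player II play a with probability q. Player I is indifferent when q + 11(1−q) = 19q + 8(1−q), giving q = 1/7.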